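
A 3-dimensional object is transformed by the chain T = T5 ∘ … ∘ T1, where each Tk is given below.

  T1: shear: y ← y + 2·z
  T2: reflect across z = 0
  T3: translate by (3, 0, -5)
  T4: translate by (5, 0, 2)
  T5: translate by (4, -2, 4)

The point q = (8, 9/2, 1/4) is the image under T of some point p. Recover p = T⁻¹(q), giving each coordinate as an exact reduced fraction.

T1 = [1 0 0 0; 0 1 2 0; 0 0 1 0; 0 0 0 1]
T2·T1 = [1 0 0 0; 0 1 2 0; 0 0 -1 0; 0 0 0 1]
T3·…·T1 = [1 0 0 3; 0 1 2 0; 0 0 -1 -5; 0 0 0 1]
T4·…·T1 = [1 0 0 8; 0 1 2 0; 0 0 -1 -3; 0 0 0 1]
T5·…·T1 = [1 0 0 12; 0 1 2 -2; 0 0 -1 1; 0 0 0 1]
det M = -1; M⁻¹ = [1 0 0 -12; 0 1 2 0; 0 0 -1 1; 0 0 0 1]
M⁻¹ · (8, 9/2, 1/4)ᵀ = (-4, 5, 3/4)ᵀ

p = (-4, 5, 3/4)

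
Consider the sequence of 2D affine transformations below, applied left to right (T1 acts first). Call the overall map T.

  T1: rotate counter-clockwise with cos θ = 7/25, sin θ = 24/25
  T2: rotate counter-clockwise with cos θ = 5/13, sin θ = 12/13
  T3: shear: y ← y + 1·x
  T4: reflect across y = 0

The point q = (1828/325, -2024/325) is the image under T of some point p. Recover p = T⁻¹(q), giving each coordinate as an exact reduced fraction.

p = (-4, -4)

T1 = [7/25 -24/25 0; 24/25 7/25 0; 0 0 1]
T2·T1 = [-253/325 -204/325 0; 204/325 -253/325 0; 0 0 1]
T3·…·T1 = [-253/325 -204/325 0; -49/325 -457/325 0; 0 0 1]
T4·…·T1 = [-253/325 -204/325 0; 49/325 457/325 0; 0 0 1]
det M = -1; M⁻¹ = [-457/325 -204/325 0; 49/325 253/325 0; 0 0 1]
M⁻¹ · (1828/325, -2024/325)ᵀ = (-4, -4)ᵀ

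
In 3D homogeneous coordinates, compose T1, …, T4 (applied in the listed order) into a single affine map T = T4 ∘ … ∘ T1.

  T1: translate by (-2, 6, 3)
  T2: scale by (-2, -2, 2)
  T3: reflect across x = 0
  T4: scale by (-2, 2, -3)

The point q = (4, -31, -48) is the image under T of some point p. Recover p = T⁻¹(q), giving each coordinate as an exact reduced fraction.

T1 = [1 0 0 -2; 0 1 0 6; 0 0 1 3; 0 0 0 1]
T2·T1 = [-2 0 0 4; 0 -2 0 -12; 0 0 2 6; 0 0 0 1]
T3·…·T1 = [2 0 0 -4; 0 -2 0 -12; 0 0 2 6; 0 0 0 1]
T4·…·T1 = [-4 0 0 8; 0 -4 0 -24; 0 0 -6 -18; 0 0 0 1]
det M = -96; M⁻¹ = [-1/4 0 0 2; 0 -1/4 0 -6; 0 0 -1/6 -3; 0 0 0 1]
M⁻¹ · (4, -31, -48)ᵀ = (1, 7/4, 5)ᵀ

p = (1, 7/4, 5)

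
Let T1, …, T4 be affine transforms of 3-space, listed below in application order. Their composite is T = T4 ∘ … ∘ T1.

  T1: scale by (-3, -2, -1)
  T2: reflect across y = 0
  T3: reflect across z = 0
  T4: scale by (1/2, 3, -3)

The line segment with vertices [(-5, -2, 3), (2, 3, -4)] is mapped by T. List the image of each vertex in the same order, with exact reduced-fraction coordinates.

image vertices: (15/2, -12, -9), (-3, 18, 12)

T1 scale by (-3, -2, -1): (-5, -2, 3) → (15, 4, -3); (2, 3, -4) → (-6, -6, 4)
T2 reflect across y = 0: (15, 4, -3) → (15, -4, -3); (-6, -6, 4) → (-6, 6, 4)
T3 reflect across z = 0: (15, -4, -3) → (15, -4, 3); (-6, 6, 4) → (-6, 6, -4)
T4 scale by (1/2, 3, -3): (15, -4, 3) → (15/2, -12, -9); (-6, 6, -4) → (-3, 18, 12)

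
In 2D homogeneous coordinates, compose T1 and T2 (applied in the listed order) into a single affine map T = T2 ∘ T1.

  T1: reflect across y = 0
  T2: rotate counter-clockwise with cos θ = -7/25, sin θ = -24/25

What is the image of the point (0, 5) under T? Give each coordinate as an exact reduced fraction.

T(p) = (-24/5, 7/5)

T1 reflect across y = 0: (0, 5) → (0, -5)
T2 rotate counter-clockwise with cos θ = -7/25, sin θ = -24/25: (0, -5) → (-24/5, 7/5)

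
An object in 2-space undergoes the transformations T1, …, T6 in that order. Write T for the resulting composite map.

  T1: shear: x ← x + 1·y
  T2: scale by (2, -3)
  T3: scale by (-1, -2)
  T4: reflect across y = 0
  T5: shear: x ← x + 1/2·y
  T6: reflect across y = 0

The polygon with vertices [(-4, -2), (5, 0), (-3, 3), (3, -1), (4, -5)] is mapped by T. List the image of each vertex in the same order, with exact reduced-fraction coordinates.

image vertices: (18, -12), (-10, 0), (-9, 18), (-1, -6), (17, -30)

T1 shear: x ← x + 1·y: (-4, -2) → (-6, -2); (5, 0) → (5, 0); (-3, 3) → (0, 3); (3, -1) → (2, -1); (4, -5) → (-1, -5)
T2 scale by (2, -3): (-6, -2) → (-12, 6); (5, 0) → (10, 0); (0, 3) → (0, -9); (2, -1) → (4, 3); (-1, -5) → (-2, 15)
T3 scale by (-1, -2): (-12, 6) → (12, -12); (10, 0) → (-10, 0); (0, -9) → (0, 18); (4, 3) → (-4, -6); (-2, 15) → (2, -30)
T4 reflect across y = 0: (12, -12) → (12, 12); (-10, 0) → (-10, 0); (0, 18) → (0, -18); (-4, -6) → (-4, 6); (2, -30) → (2, 30)
T5 shear: x ← x + 1/2·y: (12, 12) → (18, 12); (-10, 0) → (-10, 0); (0, -18) → (-9, -18); (-4, 6) → (-1, 6); (2, 30) → (17, 30)
T6 reflect across y = 0: (18, 12) → (18, -12); (-10, 0) → (-10, 0); (-9, -18) → (-9, 18); (-1, 6) → (-1, -6); (17, 30) → (17, -30)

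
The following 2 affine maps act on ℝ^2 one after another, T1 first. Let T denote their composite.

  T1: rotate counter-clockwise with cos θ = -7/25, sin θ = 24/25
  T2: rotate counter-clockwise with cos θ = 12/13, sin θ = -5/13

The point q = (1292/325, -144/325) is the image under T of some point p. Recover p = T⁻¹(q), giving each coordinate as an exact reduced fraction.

T1 = [-7/25 -24/25 0; 24/25 -7/25 0; 0 0 1]
T2·T1 = [36/325 -323/325 0; 323/325 36/325 0; 0 0 1]
det M = 1; M⁻¹ = [36/325 323/325 0; -323/325 36/325 0; 0 0 1]
M⁻¹ · (1292/325, -144/325)ᵀ = (0, -4)ᵀ

p = (0, -4)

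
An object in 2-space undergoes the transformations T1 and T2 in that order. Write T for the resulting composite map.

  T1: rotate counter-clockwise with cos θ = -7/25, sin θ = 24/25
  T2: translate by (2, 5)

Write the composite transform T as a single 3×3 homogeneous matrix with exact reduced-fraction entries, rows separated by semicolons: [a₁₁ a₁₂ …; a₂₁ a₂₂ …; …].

T = [-7/25 -24/25 2; 24/25 -7/25 5; 0 0 1]

T1 = [-7/25 -24/25 0; 24/25 -7/25 0; 0 0 1]
T2·T1 = [-7/25 -24/25 2; 24/25 -7/25 5; 0 0 1]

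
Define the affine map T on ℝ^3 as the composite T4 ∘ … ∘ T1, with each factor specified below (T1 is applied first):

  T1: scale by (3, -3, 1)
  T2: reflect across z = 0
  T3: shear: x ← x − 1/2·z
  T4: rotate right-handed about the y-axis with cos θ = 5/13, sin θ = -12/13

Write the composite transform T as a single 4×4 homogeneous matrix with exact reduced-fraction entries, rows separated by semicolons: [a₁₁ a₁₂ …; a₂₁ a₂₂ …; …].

T = [15/13 0 29/26 0; 0 -3 0 0; 36/13 0 1/13 0; 0 0 0 1]

T1 = [3 0 0 0; 0 -3 0 0; 0 0 1 0; 0 0 0 1]
T2·T1 = [3 0 0 0; 0 -3 0 0; 0 0 -1 0; 0 0 0 1]
T3·…·T1 = [3 0 1/2 0; 0 -3 0 0; 0 0 -1 0; 0 0 0 1]
T4·…·T1 = [15/13 0 29/26 0; 0 -3 0 0; 36/13 0 1/13 0; 0 0 0 1]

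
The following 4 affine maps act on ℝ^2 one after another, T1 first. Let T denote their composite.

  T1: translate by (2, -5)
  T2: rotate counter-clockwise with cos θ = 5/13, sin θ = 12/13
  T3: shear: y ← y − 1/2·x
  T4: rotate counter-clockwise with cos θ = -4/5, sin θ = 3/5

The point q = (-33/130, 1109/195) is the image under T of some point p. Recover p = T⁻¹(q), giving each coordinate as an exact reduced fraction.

T1 = [1 0 2; 0 1 -5; 0 0 1]
T2·T1 = [5/13 -12/13 70/13; 12/13 5/13 -1/13; 0 0 1]
T3·…·T1 = [5/13 -12/13 70/13; 19/26 11/13 -36/13; 0 0 1]
T4·…·T1 = [-97/130 3/13 -172/65; -23/65 -16/13 354/65; 0 0 1]
det M = 1; M⁻¹ = [-16/13 -3/13 -2; 23/65 -97/130 5; 0 0 1]
M⁻¹ · (-33/130, 1109/195)ᵀ = (-3, 2/3)ᵀ

p = (-3, 2/3)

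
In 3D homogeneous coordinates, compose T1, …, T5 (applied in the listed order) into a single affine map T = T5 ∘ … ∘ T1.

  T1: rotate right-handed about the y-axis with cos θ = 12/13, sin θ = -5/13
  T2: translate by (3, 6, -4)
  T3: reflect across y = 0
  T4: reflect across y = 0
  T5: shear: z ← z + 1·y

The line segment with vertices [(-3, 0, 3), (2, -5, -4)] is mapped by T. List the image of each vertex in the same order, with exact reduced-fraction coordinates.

T1 rotate right-handed about the y-axis with cos θ = 12/13, sin θ = -5/13: (-3, 0, 3) → (-51/13, 0, 21/13); (2, -5, -4) → (44/13, -5, -38/13)
T2 translate by (3, 6, -4): (-51/13, 0, 21/13) → (-12/13, 6, -31/13); (44/13, -5, -38/13) → (83/13, 1, -90/13)
T3 reflect across y = 0: (-12/13, 6, -31/13) → (-12/13, -6, -31/13); (83/13, 1, -90/13) → (83/13, -1, -90/13)
T4 reflect across y = 0: (-12/13, -6, -31/13) → (-12/13, 6, -31/13); (83/13, -1, -90/13) → (83/13, 1, -90/13)
T5 shear: z ← z + 1·y: (-12/13, 6, -31/13) → (-12/13, 6, 47/13); (83/13, 1, -90/13) → (83/13, 1, -77/13)

image vertices: (-12/13, 6, 47/13), (83/13, 1, -77/13)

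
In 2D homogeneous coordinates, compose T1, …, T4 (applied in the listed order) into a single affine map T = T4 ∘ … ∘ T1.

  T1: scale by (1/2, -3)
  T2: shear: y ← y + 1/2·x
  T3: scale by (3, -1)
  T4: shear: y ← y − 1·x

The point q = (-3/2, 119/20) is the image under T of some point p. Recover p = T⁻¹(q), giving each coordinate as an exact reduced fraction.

T1 = [1/2 0 0; 0 -3 0; 0 0 1]
T2·T1 = [1/2 0 0; 1/4 -3 0; 0 0 1]
T3·…·T1 = [3/2 0 0; -1/4 3 0; 0 0 1]
T4·…·T1 = [3/2 0 0; -7/4 3 0; 0 0 1]
det M = 9/2; M⁻¹ = [2/3 0 0; 7/18 1/3 0; 0 0 1]
M⁻¹ · (-3/2, 119/20)ᵀ = (-1, 7/5)ᵀ

p = (-1, 7/5)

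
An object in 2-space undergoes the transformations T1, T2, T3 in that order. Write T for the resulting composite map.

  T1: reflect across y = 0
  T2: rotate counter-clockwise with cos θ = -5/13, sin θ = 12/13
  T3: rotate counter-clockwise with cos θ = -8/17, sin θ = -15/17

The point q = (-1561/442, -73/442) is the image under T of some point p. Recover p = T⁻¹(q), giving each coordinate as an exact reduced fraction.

T1 = [1 0 0; 0 -1 0; 0 0 1]
T2·T1 = [-5/13 12/13 0; 12/13 5/13 0; 0 0 1]
T3·…·T1 = [220/221 -21/221 0; -21/221 -220/221 0; 0 0 1]
det M = -1; M⁻¹ = [220/221 -21/221 0; -21/221 -220/221 0; 0 0 1]
M⁻¹ · (-1561/442, -73/442)ᵀ = (-7/2, 1/2)ᵀ

p = (-7/2, 1/2)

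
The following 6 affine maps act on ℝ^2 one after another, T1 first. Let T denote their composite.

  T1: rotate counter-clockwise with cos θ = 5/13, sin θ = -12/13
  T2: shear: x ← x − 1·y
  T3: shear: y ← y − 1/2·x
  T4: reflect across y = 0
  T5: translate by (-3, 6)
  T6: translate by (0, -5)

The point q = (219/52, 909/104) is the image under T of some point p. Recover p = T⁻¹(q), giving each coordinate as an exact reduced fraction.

p = (5, 5/4)

T1 = [5/13 12/13 0; -12/13 5/13 0; 0 0 1]
T2·T1 = [17/13 7/13 0; -12/13 5/13 0; 0 0 1]
T3·…·T1 = [17/13 7/13 0; -41/26 3/26 0; 0 0 1]
T4·…·T1 = [17/13 7/13 0; 41/26 -3/26 0; 0 0 1]
T5·…·T1 = [17/13 7/13 -3; 41/26 -3/26 6; 0 0 1]
T6·…·T1 = [17/13 7/13 -3; 41/26 -3/26 1; 0 0 1]
det M = -1; M⁻¹ = [3/26 7/13 -5/26; 41/26 -17/13 157/26; 0 0 1]
M⁻¹ · (219/52, 909/104)ᵀ = (5, 5/4)ᵀ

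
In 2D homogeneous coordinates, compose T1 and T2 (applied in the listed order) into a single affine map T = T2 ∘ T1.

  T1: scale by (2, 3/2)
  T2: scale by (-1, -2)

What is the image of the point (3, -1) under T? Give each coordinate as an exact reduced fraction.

T(p) = (-6, 3)

T1 scale by (2, 3/2): (3, -1) → (6, -3/2)
T2 scale by (-1, -2): (6, -3/2) → (-6, 3)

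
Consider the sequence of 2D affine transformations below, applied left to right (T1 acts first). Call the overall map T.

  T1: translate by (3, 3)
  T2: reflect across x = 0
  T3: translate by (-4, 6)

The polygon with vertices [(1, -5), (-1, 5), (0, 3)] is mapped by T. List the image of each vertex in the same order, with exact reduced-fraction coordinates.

image vertices: (-8, 4), (-6, 14), (-7, 12)

T1 translate by (3, 3): (1, -5) → (4, -2); (-1, 5) → (2, 8); (0, 3) → (3, 6)
T2 reflect across x = 0: (4, -2) → (-4, -2); (2, 8) → (-2, 8); (3, 6) → (-3, 6)
T3 translate by (-4, 6): (-4, -2) → (-8, 4); (-2, 8) → (-6, 14); (-3, 6) → (-7, 12)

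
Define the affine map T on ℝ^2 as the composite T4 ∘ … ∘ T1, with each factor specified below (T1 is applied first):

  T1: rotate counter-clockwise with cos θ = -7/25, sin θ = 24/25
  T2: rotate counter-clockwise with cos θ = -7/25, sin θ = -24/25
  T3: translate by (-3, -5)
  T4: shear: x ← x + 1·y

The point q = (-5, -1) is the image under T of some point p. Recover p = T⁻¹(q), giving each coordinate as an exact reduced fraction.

T1 = [-7/25 -24/25 0; 24/25 -7/25 0; 0 0 1]
T2·T1 = [1 0 0; 0 1 0; 0 0 1]
T3·…·T1 = [1 0 -3; 0 1 -5; 0 0 1]
T4·…·T1 = [1 1 -8; 0 1 -5; 0 0 1]
det M = 1; M⁻¹ = [1 -1 3; 0 1 5; 0 0 1]
M⁻¹ · (-5, -1)ᵀ = (-1, 4)ᵀ

p = (-1, 4)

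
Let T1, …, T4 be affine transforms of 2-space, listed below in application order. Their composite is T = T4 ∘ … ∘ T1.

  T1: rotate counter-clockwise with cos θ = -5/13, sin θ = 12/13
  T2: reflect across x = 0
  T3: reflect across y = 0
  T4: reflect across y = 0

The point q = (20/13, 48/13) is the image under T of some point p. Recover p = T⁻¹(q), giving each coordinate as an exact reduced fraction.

T1 = [-5/13 -12/13 0; 12/13 -5/13 0; 0 0 1]
T2·T1 = [5/13 12/13 0; 12/13 -5/13 0; 0 0 1]
T3·…·T1 = [5/13 12/13 0; -12/13 5/13 0; 0 0 1]
T4·…·T1 = [5/13 12/13 0; 12/13 -5/13 0; 0 0 1]
det M = -1; M⁻¹ = [5/13 12/13 0; 12/13 -5/13 0; 0 0 1]
M⁻¹ · (20/13, 48/13)ᵀ = (4, 0)ᵀ

p = (4, 0)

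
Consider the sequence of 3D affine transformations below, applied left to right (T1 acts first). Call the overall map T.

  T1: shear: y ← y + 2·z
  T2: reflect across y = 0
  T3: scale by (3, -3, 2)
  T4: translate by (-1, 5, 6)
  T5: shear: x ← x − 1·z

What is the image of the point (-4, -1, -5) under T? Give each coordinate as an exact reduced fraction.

T1 shear: y ← y + 2·z: (-4, -1, -5) → (-4, -11, -5)
T2 reflect across y = 0: (-4, -11, -5) → (-4, 11, -5)
T3 scale by (3, -3, 2): (-4, 11, -5) → (-12, -33, -10)
T4 translate by (-1, 5, 6): (-12, -33, -10) → (-13, -28, -4)
T5 shear: x ← x − 1·z: (-13, -28, -4) → (-9, -28, -4)

T(p) = (-9, -28, -4)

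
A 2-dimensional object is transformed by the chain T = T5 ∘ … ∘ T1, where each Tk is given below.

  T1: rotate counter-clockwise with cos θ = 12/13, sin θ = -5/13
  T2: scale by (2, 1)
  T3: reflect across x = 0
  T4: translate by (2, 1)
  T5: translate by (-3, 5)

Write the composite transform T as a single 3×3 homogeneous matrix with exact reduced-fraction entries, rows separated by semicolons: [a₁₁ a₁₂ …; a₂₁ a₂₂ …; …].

T = [-24/13 -10/13 -1; -5/13 12/13 6; 0 0 1]

T1 = [12/13 5/13 0; -5/13 12/13 0; 0 0 1]
T2·T1 = [24/13 10/13 0; -5/13 12/13 0; 0 0 1]
T3·…·T1 = [-24/13 -10/13 0; -5/13 12/13 0; 0 0 1]
T4·…·T1 = [-24/13 -10/13 2; -5/13 12/13 1; 0 0 1]
T5·…·T1 = [-24/13 -10/13 -1; -5/13 12/13 6; 0 0 1]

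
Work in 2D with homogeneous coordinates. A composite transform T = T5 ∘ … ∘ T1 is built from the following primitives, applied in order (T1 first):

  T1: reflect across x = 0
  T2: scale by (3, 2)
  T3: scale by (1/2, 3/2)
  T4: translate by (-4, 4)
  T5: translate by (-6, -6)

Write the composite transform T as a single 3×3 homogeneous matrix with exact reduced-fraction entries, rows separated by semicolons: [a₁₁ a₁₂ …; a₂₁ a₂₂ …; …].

T = [-3/2 0 -10; 0 3 -2; 0 0 1]

T1 = [-1 0 0; 0 1 0; 0 0 1]
T2·T1 = [-3 0 0; 0 2 0; 0 0 1]
T3·…·T1 = [-3/2 0 0; 0 3 0; 0 0 1]
T4·…·T1 = [-3/2 0 -4; 0 3 4; 0 0 1]
T5·…·T1 = [-3/2 0 -10; 0 3 -2; 0 0 1]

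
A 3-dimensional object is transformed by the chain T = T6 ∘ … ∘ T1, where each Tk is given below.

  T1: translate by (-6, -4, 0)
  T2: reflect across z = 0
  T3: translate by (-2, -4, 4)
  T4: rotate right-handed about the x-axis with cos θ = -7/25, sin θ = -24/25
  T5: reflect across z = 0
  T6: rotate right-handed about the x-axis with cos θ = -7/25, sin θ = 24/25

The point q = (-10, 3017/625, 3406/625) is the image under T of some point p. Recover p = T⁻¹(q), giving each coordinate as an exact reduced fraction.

p = (-2, 1, 2)

T1 = [1 0 0 -6; 0 1 0 -4; 0 0 1 0; 0 0 0 1]
T2·T1 = [1 0 0 -6; 0 1 0 -4; 0 0 -1 0; 0 0 0 1]
T3·…·T1 = [1 0 0 -8; 0 1 0 -8; 0 0 -1 4; 0 0 0 1]
T4·…·T1 = [1 0 0 -8; 0 -7/25 -24/25 152/25; 0 -24/25 7/25 164/25; 0 0 0 1]
T5·…·T1 = [1 0 0 -8; 0 -7/25 -24/25 152/25; 0 24/25 -7/25 -164/25; 0 0 0 1]
T6·…·T1 = [1 0 0 -8; 0 -527/625 336/625 2872/625; 0 -336/625 -527/625 4796/625; 0 0 0 1]
det M = 1; M⁻¹ = [1 0 0 8; 0 -527/625 -336/625 8; 0 336/625 -527/625 4; 0 0 0 1]
M⁻¹ · (-10, 3017/625, 3406/625)ᵀ = (-2, 1, 2)ᵀ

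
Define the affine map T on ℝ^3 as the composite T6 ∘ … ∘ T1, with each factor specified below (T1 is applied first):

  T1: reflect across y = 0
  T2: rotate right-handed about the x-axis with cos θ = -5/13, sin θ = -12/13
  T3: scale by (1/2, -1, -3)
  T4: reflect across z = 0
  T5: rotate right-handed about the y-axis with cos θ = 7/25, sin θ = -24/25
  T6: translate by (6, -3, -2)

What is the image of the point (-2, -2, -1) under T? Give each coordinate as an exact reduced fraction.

T(p) = (3227/325, -17/13, -1361/325)

T1 reflect across y = 0: (-2, -2, -1) → (-2, 2, -1)
T2 rotate right-handed about the x-axis with cos θ = -5/13, sin θ = -12/13: (-2, 2, -1) → (-2, -22/13, -19/13)
T3 scale by (1/2, -1, -3): (-2, -22/13, -19/13) → (-1, 22/13, 57/13)
T4 reflect across z = 0: (-1, 22/13, 57/13) → (-1, 22/13, -57/13)
T5 rotate right-handed about the y-axis with cos θ = 7/25, sin θ = -24/25: (-1, 22/13, -57/13) → (1277/325, 22/13, -711/325)
T6 translate by (6, -3, -2): (1277/325, 22/13, -711/325) → (3227/325, -17/13, -1361/325)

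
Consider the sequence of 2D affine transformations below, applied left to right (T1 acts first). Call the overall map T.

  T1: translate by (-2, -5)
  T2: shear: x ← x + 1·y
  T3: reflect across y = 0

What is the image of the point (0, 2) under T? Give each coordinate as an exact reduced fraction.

T(p) = (-5, 3)

T1 translate by (-2, -5): (0, 2) → (-2, -3)
T2 shear: x ← x + 1·y: (-2, -3) → (-5, -3)
T3 reflect across y = 0: (-5, -3) → (-5, 3)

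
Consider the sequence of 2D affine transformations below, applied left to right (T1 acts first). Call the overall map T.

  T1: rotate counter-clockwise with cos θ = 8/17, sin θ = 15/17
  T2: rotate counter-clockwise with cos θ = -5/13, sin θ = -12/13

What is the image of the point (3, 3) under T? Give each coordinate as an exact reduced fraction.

T1 rotate counter-clockwise with cos θ = 8/17, sin θ = 15/17: (3, 3) → (-21/17, 69/17)
T2 rotate counter-clockwise with cos θ = -5/13, sin θ = -12/13: (-21/17, 69/17) → (933/221, -93/221)

T(p) = (933/221, -93/221)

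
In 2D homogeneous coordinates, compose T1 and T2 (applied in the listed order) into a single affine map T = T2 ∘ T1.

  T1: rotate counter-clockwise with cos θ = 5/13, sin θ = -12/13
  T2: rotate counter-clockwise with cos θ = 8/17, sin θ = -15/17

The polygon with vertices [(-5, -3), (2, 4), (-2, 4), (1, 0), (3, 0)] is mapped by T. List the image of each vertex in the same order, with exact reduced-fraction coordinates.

image vertices: (11/13, 75/13), (404/221, -902/221), (964/221, -218/221), (-140/221, -171/221), (-420/221, -513/221)

T1 rotate counter-clockwise with cos θ = 5/13, sin θ = -12/13: (-5, -3) → (-61/13, 45/13); (2, 4) → (58/13, -4/13); (-2, 4) → (38/13, 44/13); (1, 0) → (5/13, -12/13); (3, 0) → (15/13, -36/13)
T2 rotate counter-clockwise with cos θ = 8/17, sin θ = -15/17: (-61/13, 45/13) → (11/13, 75/13); (58/13, -4/13) → (404/221, -902/221); (38/13, 44/13) → (964/221, -218/221); (5/13, -12/13) → (-140/221, -171/221); (15/13, -36/13) → (-420/221, -513/221)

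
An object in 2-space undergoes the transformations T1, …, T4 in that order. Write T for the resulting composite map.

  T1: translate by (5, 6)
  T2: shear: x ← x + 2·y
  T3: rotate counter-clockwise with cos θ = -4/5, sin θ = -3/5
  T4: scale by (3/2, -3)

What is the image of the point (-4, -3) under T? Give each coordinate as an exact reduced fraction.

T1 translate by (5, 6): (-4, -3) → (1, 3)
T2 shear: x ← x + 2·y: (1, 3) → (7, 3)
T3 rotate counter-clockwise with cos θ = -4/5, sin θ = -3/5: (7, 3) → (-19/5, -33/5)
T4 scale by (3/2, -3): (-19/5, -33/5) → (-57/10, 99/5)

T(p) = (-57/10, 99/5)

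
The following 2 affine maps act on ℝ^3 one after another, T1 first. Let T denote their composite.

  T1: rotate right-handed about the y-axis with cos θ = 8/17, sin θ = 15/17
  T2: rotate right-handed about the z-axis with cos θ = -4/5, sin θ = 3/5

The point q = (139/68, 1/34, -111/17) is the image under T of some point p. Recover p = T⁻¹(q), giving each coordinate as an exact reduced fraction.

p = (5, -5/4, -9/2)

T1 = [8/17 0 15/17 0; 0 1 0 0; -15/17 0 8/17 0; 0 0 0 1]
T2·T1 = [-32/85 -3/5 -12/17 0; 24/85 -4/5 9/17 0; -15/17 0 8/17 0; 0 0 0 1]
det M = 1; M⁻¹ = [-32/85 24/85 -15/17 0; -3/5 -4/5 0 0; -12/17 9/17 8/17 0; 0 0 0 1]
M⁻¹ · (139/68, 1/34, -111/17)ᵀ = (5, -5/4, -9/2)ᵀ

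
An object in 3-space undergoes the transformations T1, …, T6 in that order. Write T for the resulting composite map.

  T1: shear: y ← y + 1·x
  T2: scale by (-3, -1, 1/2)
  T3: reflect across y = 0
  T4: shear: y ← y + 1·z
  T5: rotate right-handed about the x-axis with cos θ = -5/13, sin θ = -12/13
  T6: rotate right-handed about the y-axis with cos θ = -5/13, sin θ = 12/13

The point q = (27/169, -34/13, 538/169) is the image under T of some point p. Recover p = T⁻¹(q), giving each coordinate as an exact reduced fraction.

T1 = [1 0 0 0; 1 1 0 0; 0 0 1 0; 0 0 0 1]
T2·T1 = [-3 0 0 0; -1 -1 0 0; 0 0 1/2 0; 0 0 0 1]
T3·…·T1 = [-3 0 0 0; 1 1 0 0; 0 0 1/2 0; 0 0 0 1]
T4·…·T1 = [-3 0 0 0; 1 1 1/2 0; 0 0 1/2 0; 0 0 0 1]
T5·…·T1 = [-3 0 0 0; -5/13 -5/13 7/26 0; -12/13 -12/13 -17/26 0; 0 0 0 1]
T6·…·T1 = [51/169 -144/169 -102/169 0; -5/13 -5/13 7/26 0; 528/169 60/169 85/338 0; 0 0 0 1]
det M = -3/2; M⁻¹ = [5/39 0 4/13 0; -317/507 -17/13 -17/169 0; -120/169 24/13 50/169 0; 0 0 0 1]
M⁻¹ · (27/169, -34/13, 538/169)ᵀ = (1, 3, -4)ᵀ

p = (1, 3, -4)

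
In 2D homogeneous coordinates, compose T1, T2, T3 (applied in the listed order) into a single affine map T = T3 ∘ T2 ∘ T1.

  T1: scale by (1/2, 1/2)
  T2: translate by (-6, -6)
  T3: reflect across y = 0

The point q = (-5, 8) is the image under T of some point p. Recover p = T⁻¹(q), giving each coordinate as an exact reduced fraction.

p = (2, -4)

T1 = [1/2 0 0; 0 1/2 0; 0 0 1]
T2·T1 = [1/2 0 -6; 0 1/2 -6; 0 0 1]
T3·…·T1 = [1/2 0 -6; 0 -1/2 6; 0 0 1]
det M = -1/4; M⁻¹ = [2 0 12; 0 -2 12; 0 0 1]
M⁻¹ · (-5, 8)ᵀ = (2, -4)ᵀ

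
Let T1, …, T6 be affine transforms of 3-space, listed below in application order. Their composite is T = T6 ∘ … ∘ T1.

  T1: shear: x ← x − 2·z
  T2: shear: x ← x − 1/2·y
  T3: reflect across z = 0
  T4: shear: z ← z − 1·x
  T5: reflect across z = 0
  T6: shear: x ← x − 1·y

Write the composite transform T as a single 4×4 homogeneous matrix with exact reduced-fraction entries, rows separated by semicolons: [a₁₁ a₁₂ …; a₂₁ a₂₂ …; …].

T = [1 -3/2 -2 0; 0 1 0 0; 1 -1/2 -1 0; 0 0 0 1]

T1 = [1 0 -2 0; 0 1 0 0; 0 0 1 0; 0 0 0 1]
T2·T1 = [1 -1/2 -2 0; 0 1 0 0; 0 0 1 0; 0 0 0 1]
T3·…·T1 = [1 -1/2 -2 0; 0 1 0 0; 0 0 -1 0; 0 0 0 1]
T4·…·T1 = [1 -1/2 -2 0; 0 1 0 0; -1 1/2 1 0; 0 0 0 1]
T5·…·T1 = [1 -1/2 -2 0; 0 1 0 0; 1 -1/2 -1 0; 0 0 0 1]
T6·…·T1 = [1 -3/2 -2 0; 0 1 0 0; 1 -1/2 -1 0; 0 0 0 1]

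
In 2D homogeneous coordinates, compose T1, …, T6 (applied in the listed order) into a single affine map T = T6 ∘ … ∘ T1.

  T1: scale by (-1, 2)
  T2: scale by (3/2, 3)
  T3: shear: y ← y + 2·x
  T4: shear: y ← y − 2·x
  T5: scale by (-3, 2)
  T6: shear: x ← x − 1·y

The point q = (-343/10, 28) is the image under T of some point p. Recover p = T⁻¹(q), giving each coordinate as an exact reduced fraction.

p = (-7/5, 7/3)

T1 = [-1 0 0; 0 2 0; 0 0 1]
T2·T1 = [-3/2 0 0; 0 6 0; 0 0 1]
T3·…·T1 = [-3/2 0 0; -3 6 0; 0 0 1]
T4·…·T1 = [-3/2 0 0; 0 6 0; 0 0 1]
T5·…·T1 = [9/2 0 0; 0 12 0; 0 0 1]
T6·…·T1 = [9/2 -12 0; 0 12 0; 0 0 1]
det M = 54; M⁻¹ = [2/9 2/9 0; 0 1/12 0; 0 0 1]
M⁻¹ · (-343/10, 28)ᵀ = (-7/5, 7/3)ᵀ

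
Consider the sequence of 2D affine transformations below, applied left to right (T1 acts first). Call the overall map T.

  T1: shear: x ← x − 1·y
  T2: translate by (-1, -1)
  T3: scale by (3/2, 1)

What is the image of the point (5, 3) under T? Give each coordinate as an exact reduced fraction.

T(p) = (3/2, 2)

T1 shear: x ← x − 1·y: (5, 3) → (2, 3)
T2 translate by (-1, -1): (2, 3) → (1, 2)
T3 scale by (3/2, 1): (1, 2) → (3/2, 2)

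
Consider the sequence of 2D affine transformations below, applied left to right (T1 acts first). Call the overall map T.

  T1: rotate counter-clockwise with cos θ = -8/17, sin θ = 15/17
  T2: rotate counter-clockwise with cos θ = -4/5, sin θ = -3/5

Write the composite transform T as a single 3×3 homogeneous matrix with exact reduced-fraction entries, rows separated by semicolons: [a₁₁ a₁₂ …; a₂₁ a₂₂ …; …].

T1 = [-8/17 -15/17 0; 15/17 -8/17 0; 0 0 1]
T2·T1 = [77/85 36/85 0; -36/85 77/85 0; 0 0 1]

T = [77/85 36/85 0; -36/85 77/85 0; 0 0 1]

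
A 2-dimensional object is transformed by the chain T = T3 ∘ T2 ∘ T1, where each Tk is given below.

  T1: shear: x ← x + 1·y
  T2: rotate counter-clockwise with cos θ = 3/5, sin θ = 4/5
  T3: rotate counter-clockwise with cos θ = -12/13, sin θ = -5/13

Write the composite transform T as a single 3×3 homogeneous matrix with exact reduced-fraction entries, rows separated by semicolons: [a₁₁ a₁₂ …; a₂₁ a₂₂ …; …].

T = [-16/65 47/65 0; -63/65 -79/65 0; 0 0 1]

T1 = [1 1 0; 0 1 0; 0 0 1]
T2·T1 = [3/5 -1/5 0; 4/5 7/5 0; 0 0 1]
T3·…·T1 = [-16/65 47/65 0; -63/65 -79/65 0; 0 0 1]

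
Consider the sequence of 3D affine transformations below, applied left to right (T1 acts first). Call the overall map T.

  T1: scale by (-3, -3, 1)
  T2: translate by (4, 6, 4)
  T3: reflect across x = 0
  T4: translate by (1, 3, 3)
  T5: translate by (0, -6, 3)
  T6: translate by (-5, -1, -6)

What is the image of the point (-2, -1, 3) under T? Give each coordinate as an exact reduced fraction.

T(p) = (-14, 5, 7)

T1 scale by (-3, -3, 1): (-2, -1, 3) → (6, 3, 3)
T2 translate by (4, 6, 4): (6, 3, 3) → (10, 9, 7)
T3 reflect across x = 0: (10, 9, 7) → (-10, 9, 7)
T4 translate by (1, 3, 3): (-10, 9, 7) → (-9, 12, 10)
T5 translate by (0, -6, 3): (-9, 12, 10) → (-9, 6, 13)
T6 translate by (-5, -1, -6): (-9, 6, 13) → (-14, 5, 7)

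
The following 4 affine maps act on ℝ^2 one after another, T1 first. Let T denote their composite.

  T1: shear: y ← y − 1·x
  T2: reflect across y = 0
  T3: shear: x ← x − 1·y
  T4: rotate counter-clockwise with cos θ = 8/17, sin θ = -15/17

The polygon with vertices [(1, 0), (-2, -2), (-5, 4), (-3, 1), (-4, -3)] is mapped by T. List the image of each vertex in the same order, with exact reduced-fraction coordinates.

image vertices: (15/17, 8/17), (-16/17, 30/17), (-103/17, -132/17), (-52/17, -47/17), (-39/17, 37/17)

T1 shear: y ← y − 1·x: (1, 0) → (1, -1); (-2, -2) → (-2, 0); (-5, 4) → (-5, 9); (-3, 1) → (-3, 4); (-4, -3) → (-4, 1)
T2 reflect across y = 0: (1, -1) → (1, 1); (-2, 0) → (-2, 0); (-5, 9) → (-5, -9); (-3, 4) → (-3, -4); (-4, 1) → (-4, -1)
T3 shear: x ← x − 1·y: (1, 1) → (0, 1); (-2, 0) → (-2, 0); (-5, -9) → (4, -9); (-3, -4) → (1, -4); (-4, -1) → (-3, -1)
T4 rotate counter-clockwise with cos θ = 8/17, sin θ = -15/17: (0, 1) → (15/17, 8/17); (-2, 0) → (-16/17, 30/17); (4, -9) → (-103/17, -132/17); (1, -4) → (-52/17, -47/17); (-3, -1) → (-39/17, 37/17)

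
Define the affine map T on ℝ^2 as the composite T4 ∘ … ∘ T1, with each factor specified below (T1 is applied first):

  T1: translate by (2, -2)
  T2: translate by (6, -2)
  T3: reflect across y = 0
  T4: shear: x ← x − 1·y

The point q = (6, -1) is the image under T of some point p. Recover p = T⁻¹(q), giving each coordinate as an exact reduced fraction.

T1 = [1 0 2; 0 1 -2; 0 0 1]
T2·T1 = [1 0 8; 0 1 -4; 0 0 1]
T3·…·T1 = [1 0 8; 0 -1 4; 0 0 1]
T4·…·T1 = [1 1 4; 0 -1 4; 0 0 1]
det M = -1; M⁻¹ = [1 1 -8; 0 -1 4; 0 0 1]
M⁻¹ · (6, -1)ᵀ = (-3, 5)ᵀ

p = (-3, 5)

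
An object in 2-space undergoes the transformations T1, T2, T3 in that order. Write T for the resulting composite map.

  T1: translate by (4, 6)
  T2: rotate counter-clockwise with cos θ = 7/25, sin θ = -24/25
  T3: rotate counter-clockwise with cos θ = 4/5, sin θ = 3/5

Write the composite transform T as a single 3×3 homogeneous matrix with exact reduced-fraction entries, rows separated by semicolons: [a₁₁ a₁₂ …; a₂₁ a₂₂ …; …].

T = [4/5 3/5 34/5; -3/5 4/5 12/5; 0 0 1]

T1 = [1 0 4; 0 1 6; 0 0 1]
T2·T1 = [7/25 24/25 172/25; -24/25 7/25 -54/25; 0 0 1]
T3·…·T1 = [4/5 3/5 34/5; -3/5 4/5 12/5; 0 0 1]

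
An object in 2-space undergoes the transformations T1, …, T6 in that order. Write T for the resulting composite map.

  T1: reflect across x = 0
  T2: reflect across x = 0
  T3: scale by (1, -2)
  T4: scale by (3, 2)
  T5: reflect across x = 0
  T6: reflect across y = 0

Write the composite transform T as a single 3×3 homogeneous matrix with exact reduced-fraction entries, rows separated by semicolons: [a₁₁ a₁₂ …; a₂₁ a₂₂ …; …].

T = [-3 0 0; 0 4 0; 0 0 1]

T1 = [-1 0 0; 0 1 0; 0 0 1]
T2·T1 = [1 0 0; 0 1 0; 0 0 1]
T3·…·T1 = [1 0 0; 0 -2 0; 0 0 1]
T4·…·T1 = [3 0 0; 0 -4 0; 0 0 1]
T5·…·T1 = [-3 0 0; 0 -4 0; 0 0 1]
T6·…·T1 = [-3 0 0; 0 4 0; 0 0 1]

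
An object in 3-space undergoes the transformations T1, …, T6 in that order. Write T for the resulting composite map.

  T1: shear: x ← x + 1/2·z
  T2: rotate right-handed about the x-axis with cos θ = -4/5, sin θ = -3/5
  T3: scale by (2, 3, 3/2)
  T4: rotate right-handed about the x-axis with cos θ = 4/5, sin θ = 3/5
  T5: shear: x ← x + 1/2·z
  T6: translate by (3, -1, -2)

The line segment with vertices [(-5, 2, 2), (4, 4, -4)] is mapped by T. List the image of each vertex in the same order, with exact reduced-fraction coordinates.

image vertices: (-176/25, 14/25, -152/25), (61/25, -379/25, -278/25)

T1 shear: x ← x + 1/2·z: (-5, 2, 2) → (-4, 2, 2); (4, 4, -4) → (2, 4, -4)
T2 rotate right-handed about the x-axis with cos θ = -4/5, sin θ = -3/5: (-4, 2, 2) → (-4, -2/5, -14/5); (2, 4, -4) → (2, -28/5, 4/5)
T3 scale by (2, 3, 3/2): (-4, -2/5, -14/5) → (-8, -6/5, -21/5); (2, -28/5, 4/5) → (4, -84/5, 6/5)
T4 rotate right-handed about the x-axis with cos θ = 4/5, sin θ = 3/5: (-8, -6/5, -21/5) → (-8, 39/25, -102/25); (4, -84/5, 6/5) → (4, -354/25, -228/25)
T5 shear: x ← x + 1/2·z: (-8, 39/25, -102/25) → (-251/25, 39/25, -102/25); (4, -354/25, -228/25) → (-14/25, -354/25, -228/25)
T6 translate by (3, -1, -2): (-251/25, 39/25, -102/25) → (-176/25, 14/25, -152/25); (-14/25, -354/25, -228/25) → (61/25, -379/25, -278/25)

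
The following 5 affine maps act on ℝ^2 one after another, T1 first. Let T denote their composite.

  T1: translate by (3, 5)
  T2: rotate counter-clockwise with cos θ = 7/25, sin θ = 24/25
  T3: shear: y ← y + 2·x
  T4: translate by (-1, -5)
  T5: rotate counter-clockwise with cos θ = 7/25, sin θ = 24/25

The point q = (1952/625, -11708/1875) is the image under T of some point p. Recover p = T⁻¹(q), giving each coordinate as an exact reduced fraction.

T1 = [1 0 3; 0 1 5; 0 0 1]
T2·T1 = [7/25 -24/25 -99/25; 24/25 7/25 107/25; 0 0 1]
T3·…·T1 = [7/25 -24/25 -99/25; 38/25 -41/25 -91/25; 0 0 1]
T4·…·T1 = [7/25 -24/25 -124/25; 38/25 -41/25 -216/25; 0 0 1]
T5·…·T1 = [-863/625 816/625 4316/625; 434/625 -863/625 -4488/625; 0 0 1]
det M = 1; M⁻¹ = [-863/625 -816/625 4/25; -434/625 -863/625 -128/25; 0 0 1]
M⁻¹ · (1952/625, -11708/1875)ᵀ = (4, 4/3)ᵀ

p = (4, 4/3)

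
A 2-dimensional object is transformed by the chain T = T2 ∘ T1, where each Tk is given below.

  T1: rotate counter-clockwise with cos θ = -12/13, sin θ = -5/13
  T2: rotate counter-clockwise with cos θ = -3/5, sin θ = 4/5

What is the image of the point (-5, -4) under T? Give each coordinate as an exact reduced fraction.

T1 rotate counter-clockwise with cos θ = -12/13, sin θ = -5/13: (-5, -4) → (40/13, 73/13)
T2 rotate counter-clockwise with cos θ = -3/5, sin θ = 4/5: (40/13, 73/13) → (-412/65, -59/65)

T(p) = (-412/65, -59/65)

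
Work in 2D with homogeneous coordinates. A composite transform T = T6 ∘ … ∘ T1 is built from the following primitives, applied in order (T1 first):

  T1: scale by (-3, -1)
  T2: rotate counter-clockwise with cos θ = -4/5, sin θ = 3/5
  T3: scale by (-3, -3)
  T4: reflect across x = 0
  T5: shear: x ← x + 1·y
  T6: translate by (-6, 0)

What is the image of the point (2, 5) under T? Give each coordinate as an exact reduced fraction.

T1 scale by (-3, -1): (2, 5) → (-6, -5)
T2 rotate counter-clockwise with cos θ = -4/5, sin θ = 3/5: (-6, -5) → (39/5, 2/5)
T3 scale by (-3, -3): (39/5, 2/5) → (-117/5, -6/5)
T4 reflect across x = 0: (-117/5, -6/5) → (117/5, -6/5)
T5 shear: x ← x + 1·y: (117/5, -6/5) → (111/5, -6/5)
T6 translate by (-6, 0): (111/5, -6/5) → (81/5, -6/5)

T(p) = (81/5, -6/5)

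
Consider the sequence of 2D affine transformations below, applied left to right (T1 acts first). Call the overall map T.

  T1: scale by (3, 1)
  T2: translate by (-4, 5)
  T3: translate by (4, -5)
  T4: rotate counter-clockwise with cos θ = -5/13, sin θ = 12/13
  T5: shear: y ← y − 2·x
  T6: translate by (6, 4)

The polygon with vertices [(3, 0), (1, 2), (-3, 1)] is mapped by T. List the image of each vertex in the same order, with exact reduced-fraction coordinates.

image vertices: (33/13, 250/13), (3, 12), (111/13, -127/13)

T1 scale by (3, 1): (3, 0) → (9, 0); (1, 2) → (3, 2); (-3, 1) → (-9, 1)
T2 translate by (-4, 5): (9, 0) → (5, 5); (3, 2) → (-1, 7); (-9, 1) → (-13, 6)
T3 translate by (4, -5): (5, 5) → (9, 0); (-1, 7) → (3, 2); (-13, 6) → (-9, 1)
T4 rotate counter-clockwise with cos θ = -5/13, sin θ = 12/13: (9, 0) → (-45/13, 108/13); (3, 2) → (-3, 2); (-9, 1) → (33/13, -113/13)
T5 shear: y ← y − 2·x: (-45/13, 108/13) → (-45/13, 198/13); (-3, 2) → (-3, 8); (33/13, -113/13) → (33/13, -179/13)
T6 translate by (6, 4): (-45/13, 198/13) → (33/13, 250/13); (-3, 8) → (3, 12); (33/13, -179/13) → (111/13, -127/13)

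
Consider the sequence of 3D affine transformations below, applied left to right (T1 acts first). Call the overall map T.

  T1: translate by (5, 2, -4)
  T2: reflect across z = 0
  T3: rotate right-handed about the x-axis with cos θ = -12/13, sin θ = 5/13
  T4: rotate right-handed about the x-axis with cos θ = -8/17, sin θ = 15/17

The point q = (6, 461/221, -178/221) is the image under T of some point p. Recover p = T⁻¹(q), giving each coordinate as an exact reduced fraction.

T1 = [1 0 0 5; 0 1 0 2; 0 0 1 -4; 0 0 0 1]
T2·T1 = [1 0 0 5; 0 1 0 2; 0 0 -1 4; 0 0 0 1]
T3·…·T1 = [1 0 0 5; 0 -12/13 5/13 -44/13; 0 5/13 12/13 -38/13; 0 0 0 1]
T4·…·T1 = [1 0 0 5; 0 21/221 -220/221 922/221; 0 -220/221 -21/221 -356/221; 0 0 0 1]
det M = -1; M⁻¹ = [1 0 0 -5; 0 21/221 -220/221 -2; 0 -220/221 -21/221 4; 0 0 0 1]
M⁻¹ · (6, 461/221, -178/221)ᵀ = (1, -1, 2)ᵀ

p = (1, -1, 2)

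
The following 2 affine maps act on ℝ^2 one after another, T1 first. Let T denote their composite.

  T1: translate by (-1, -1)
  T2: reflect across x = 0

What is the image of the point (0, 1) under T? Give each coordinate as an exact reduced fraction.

T1 translate by (-1, -1): (0, 1) → (-1, 0)
T2 reflect across x = 0: (-1, 0) → (1, 0)

T(p) = (1, 0)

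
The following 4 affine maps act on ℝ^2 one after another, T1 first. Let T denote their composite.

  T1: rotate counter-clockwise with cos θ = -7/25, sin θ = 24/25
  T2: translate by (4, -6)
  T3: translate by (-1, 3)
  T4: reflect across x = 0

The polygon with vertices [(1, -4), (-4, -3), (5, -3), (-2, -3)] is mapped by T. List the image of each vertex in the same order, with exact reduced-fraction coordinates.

image vertices: (-164/25, -23/25), (-7, -6), (-112/25, 66/25), (-161/25, -102/25)

T1 rotate counter-clockwise with cos θ = -7/25, sin θ = 24/25: (1, -4) → (89/25, 52/25); (-4, -3) → (4, -3); (5, -3) → (37/25, 141/25); (-2, -3) → (86/25, -27/25)
T2 translate by (4, -6): (89/25, 52/25) → (189/25, -98/25); (4, -3) → (8, -9); (37/25, 141/25) → (137/25, -9/25); (86/25, -27/25) → (186/25, -177/25)
T3 translate by (-1, 3): (189/25, -98/25) → (164/25, -23/25); (8, -9) → (7, -6); (137/25, -9/25) → (112/25, 66/25); (186/25, -177/25) → (161/25, -102/25)
T4 reflect across x = 0: (164/25, -23/25) → (-164/25, -23/25); (7, -6) → (-7, -6); (112/25, 66/25) → (-112/25, 66/25); (161/25, -102/25) → (-161/25, -102/25)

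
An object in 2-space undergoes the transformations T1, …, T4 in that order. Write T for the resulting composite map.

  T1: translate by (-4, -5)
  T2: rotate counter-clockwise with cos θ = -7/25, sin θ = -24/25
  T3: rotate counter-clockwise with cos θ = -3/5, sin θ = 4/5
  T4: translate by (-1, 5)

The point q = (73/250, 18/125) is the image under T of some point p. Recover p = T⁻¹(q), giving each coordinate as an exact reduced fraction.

T1 = [1 0 -4; 0 1 -5; 0 0 1]
T2·T1 = [-7/25 24/25 -92/25; -24/25 -7/25 131/25; 0 0 1]
T3·…·T1 = [117/125 -44/125 -248/125; 44/125 117/125 -761/125; 0 0 1]
T4·…·T1 = [117/125 -44/125 -373/125; 44/125 117/125 -136/125; 0 0 1]
det M = 1; M⁻¹ = [117/125 44/125 397/125; -44/125 117/125 -4/125; 0 0 1]
M⁻¹ · (73/250, 18/125)ᵀ = (7/2, 0)ᵀ

p = (7/2, 0)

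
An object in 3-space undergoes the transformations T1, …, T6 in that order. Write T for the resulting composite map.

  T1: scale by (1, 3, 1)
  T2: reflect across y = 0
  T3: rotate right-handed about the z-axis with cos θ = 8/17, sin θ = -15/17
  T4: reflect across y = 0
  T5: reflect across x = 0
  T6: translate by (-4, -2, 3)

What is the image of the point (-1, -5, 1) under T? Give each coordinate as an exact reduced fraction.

T1 scale by (1, 3, 1): (-1, -5, 1) → (-1, -15, 1)
T2 reflect across y = 0: (-1, -15, 1) → (-1, 15, 1)
T3 rotate right-handed about the z-axis with cos θ = 8/17, sin θ = -15/17: (-1, 15, 1) → (217/17, 135/17, 1)
T4 reflect across y = 0: (217/17, 135/17, 1) → (217/17, -135/17, 1)
T5 reflect across x = 0: (217/17, -135/17, 1) → (-217/17, -135/17, 1)
T6 translate by (-4, -2, 3): (-217/17, -135/17, 1) → (-285/17, -169/17, 4)

T(p) = (-285/17, -169/17, 4)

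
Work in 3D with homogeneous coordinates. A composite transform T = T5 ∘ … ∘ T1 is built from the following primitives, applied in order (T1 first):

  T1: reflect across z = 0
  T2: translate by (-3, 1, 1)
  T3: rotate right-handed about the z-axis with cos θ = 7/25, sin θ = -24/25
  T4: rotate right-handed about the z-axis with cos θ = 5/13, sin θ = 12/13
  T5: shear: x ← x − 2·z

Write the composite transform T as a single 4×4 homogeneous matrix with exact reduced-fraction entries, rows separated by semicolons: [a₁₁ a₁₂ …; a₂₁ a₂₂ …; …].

T = [323/325 36/325 2 -1583/325; -36/325 323/325 0 431/325; 0 0 -1 1; 0 0 0 1]

T1 = [1 0 0 0; 0 1 0 0; 0 0 -1 0; 0 0 0 1]
T2·T1 = [1 0 0 -3; 0 1 0 1; 0 0 -1 1; 0 0 0 1]
T3·…·T1 = [7/25 24/25 0 3/25; -24/25 7/25 0 79/25; 0 0 -1 1; 0 0 0 1]
T4·…·T1 = [323/325 36/325 0 -933/325; -36/325 323/325 0 431/325; 0 0 -1 1; 0 0 0 1]
T5·…·T1 = [323/325 36/325 2 -1583/325; -36/325 323/325 0 431/325; 0 0 -1 1; 0 0 0 1]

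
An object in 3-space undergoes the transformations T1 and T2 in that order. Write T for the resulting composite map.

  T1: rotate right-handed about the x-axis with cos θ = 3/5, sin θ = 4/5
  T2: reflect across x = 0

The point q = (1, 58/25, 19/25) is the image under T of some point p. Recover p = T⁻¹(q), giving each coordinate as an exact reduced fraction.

T1 = [1 0 0 0; 0 3/5 -4/5 0; 0 4/5 3/5 0; 0 0 0 1]
T2·T1 = [-1 0 0 0; 0 3/5 -4/5 0; 0 4/5 3/5 0; 0 0 0 1]
det M = -1; M⁻¹ = [-1 0 0 0; 0 3/5 4/5 0; 0 -4/5 3/5 0; 0 0 0 1]
M⁻¹ · (1, 58/25, 19/25)ᵀ = (-1, 2, -7/5)ᵀ

p = (-1, 2, -7/5)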